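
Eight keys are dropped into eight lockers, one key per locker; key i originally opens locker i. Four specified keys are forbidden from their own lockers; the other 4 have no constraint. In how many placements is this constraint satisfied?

Inclusion-exclusion on the 4 forbidden self-matches:
Σ_{j=0}^{4} (-1)^j C(4,j)(8-j)!
= C(4,0)·8! - C(4,1)·7! + C(4,2)·6! - C(4,3)·5! + C(4,4)·4!
= 40320 - 20160 + 4320 - 480 + 24
= 24024

24024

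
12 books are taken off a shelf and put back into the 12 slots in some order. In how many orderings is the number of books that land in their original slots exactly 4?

Pick the 4 fixed positions: C(12,4) = 495 ways.
The other 8 form a derangement: !8 = 14833.
Total: 495 × 14833 = 7342335.

7342335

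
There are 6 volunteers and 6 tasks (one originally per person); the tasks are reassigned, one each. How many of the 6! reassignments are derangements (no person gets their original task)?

265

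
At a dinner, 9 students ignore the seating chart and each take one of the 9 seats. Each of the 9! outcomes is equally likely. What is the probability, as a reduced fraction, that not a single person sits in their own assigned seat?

16687/45360

Favorable outcomes: !9 = 133496.
Total outcomes: 9! = 362880.
Probability = 133496/362880 = 16687/45360.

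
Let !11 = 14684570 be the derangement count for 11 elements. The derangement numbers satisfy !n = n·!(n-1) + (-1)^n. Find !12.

176214841

!12 = 12·14684570 + 1 = 176214841.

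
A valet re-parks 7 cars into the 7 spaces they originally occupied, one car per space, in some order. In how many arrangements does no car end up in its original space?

By inclusion-exclusion, !7 = Σ (-1)^k · 7!/k! for k=0..7
= 7! - 7!/1! + 7!/2! - 7!/3! + 7!/4! - 7!/5! + 7!/6! - 7!/7!
= 5040 - 5040 + 2520 - 840 + 210 - 42 + 7 - 1
= 1854

1854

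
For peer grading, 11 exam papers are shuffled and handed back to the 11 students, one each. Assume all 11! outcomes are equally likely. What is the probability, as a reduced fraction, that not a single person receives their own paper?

1468457/3991680

Favorable outcomes: !11 = 14684570.
Total outcomes: 11! = 39916800.
Probability = 14684570/39916800 = 1468457/3991680.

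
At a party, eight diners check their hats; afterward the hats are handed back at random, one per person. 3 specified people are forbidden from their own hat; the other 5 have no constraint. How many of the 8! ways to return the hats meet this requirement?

27240

Inclusion-exclusion on the 3 forbidden self-matches:
Σ_{j=0}^{3} (-1)^j C(3,j)(8-j)!
= C(3,0)·8! - C(3,1)·7! + C(3,2)·6! - C(3,3)·5!
= 40320 - 15120 + 2160 - 120
= 27240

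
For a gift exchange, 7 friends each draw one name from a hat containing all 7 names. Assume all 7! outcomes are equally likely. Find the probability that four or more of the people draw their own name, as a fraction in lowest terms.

23/1260

Favorable outcomes: Σ_{i≥4} C(7,i)·!(7-i) = 35·2 + 21·1 + 7·0 + 1·1 = 92.
Total outcomes: 7! = 5040.
Probability = 92/5040 = 23/1260.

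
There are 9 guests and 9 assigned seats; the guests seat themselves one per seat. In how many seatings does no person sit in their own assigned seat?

133496

Use !n = n·!(n-1) + (-1)^n.
!9 = 9·14833 - 1 = 133496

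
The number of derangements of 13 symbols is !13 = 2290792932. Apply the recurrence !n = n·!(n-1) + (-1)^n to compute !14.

!14 = 14·2290792932 + 1 = 32071101049.

32071101049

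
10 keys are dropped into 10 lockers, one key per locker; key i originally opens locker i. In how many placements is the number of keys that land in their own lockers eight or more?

46

Sum C(10,i)·!(10-i) for i = 8..10:
  i=8: C(10,8)·!2 = 45·1 = 45
  i=9: C(10,9)·!1 = 10·0 = 0
  i=10: C(10,10)·!0 = 1·1 = 1
Total = 46.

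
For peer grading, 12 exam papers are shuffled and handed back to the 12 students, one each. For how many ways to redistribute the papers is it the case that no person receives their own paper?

Use !n = (n-1)(!(n-1) + !(n-2)).
!12 = 11·(14684570 + 1334961) = 11·16019531 = 176214841

176214841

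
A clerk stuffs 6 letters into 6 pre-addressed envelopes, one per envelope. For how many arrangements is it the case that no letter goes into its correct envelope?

By inclusion-exclusion, !6 = Σ (-1)^k · 6!/k! for k=0..6
= 6! - 6!/1! + 6!/2! - 6!/3! + 6!/4! - 6!/5! + 6!/6!
= 720 - 720 + 360 - 120 + 30 - 6 + 1
= 265

265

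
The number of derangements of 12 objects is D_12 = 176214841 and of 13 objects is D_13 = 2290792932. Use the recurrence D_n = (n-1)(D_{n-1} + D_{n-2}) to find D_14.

32071101049

D_14 = (14-1)·(D_13 + D_12) = 13·(2290792932 + 176214841) = 13·2467007773 = 32071101049.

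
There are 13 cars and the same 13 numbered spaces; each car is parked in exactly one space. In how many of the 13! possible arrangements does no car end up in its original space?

!13 is the nearest integer to 13!/e.
13! = 6227020800, and 6227020800/e ≈ 2290792932.07, so !13 = 2290792932.

2290792932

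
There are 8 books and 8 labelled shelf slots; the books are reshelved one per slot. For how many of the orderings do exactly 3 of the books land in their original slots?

Pick the 3 fixed positions: C(8,3) = 56 ways.
The remaining 5 must be deranged: !5 = 44.
Total: 56 × 44 = 2464.

2464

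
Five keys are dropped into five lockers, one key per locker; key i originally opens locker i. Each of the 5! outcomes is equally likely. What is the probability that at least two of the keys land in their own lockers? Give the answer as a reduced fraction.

Favorable outcomes: Σ_{i≥2} C(5,i)·!(5-i) = 10·2 + 10·1 + 5·0 + 1·1 = 31.
Total outcomes: 5! = 120.
Probability = 31/120 = 31/120.

31/120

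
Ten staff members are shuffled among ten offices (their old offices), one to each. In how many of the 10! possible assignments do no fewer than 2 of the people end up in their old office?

958879

# with exactly i fixed is C(10,i)·!(10-i); sum over i=2..10:
  i=2: C(10,2)·!8 = 45·14833 = 667485
  i=3: C(10,3)·!7 = 120·1854 = 222480
  i=4: C(10,4)·!6 = 210·265 = 55650
  i=5: C(10,5)·!5 = 252·44 = 11088
  i=6: C(10,6)·!4 = 210·9 = 1890
  i=7: C(10,7)·!3 = 120·2 = 240
  i=8: C(10,8)·!2 = 45·1 = 45
  i=9: C(10,9)·!1 = 10·0 = 0
  i=10: C(10,10)·!0 = 1·1 = 1
Total = 958879.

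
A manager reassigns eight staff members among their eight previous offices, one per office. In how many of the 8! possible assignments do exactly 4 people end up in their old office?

630

Choose which 4 of the 8 are fixed: C(8,4) = 70.
The other 4 form a derangement: !4 = 9.
Total: 70 × 9 = 630.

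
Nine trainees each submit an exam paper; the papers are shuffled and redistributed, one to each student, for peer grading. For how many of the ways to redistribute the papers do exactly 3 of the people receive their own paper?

Pick the 3 fixed positions: C(9,3) = 84 ways.
The remaining 6 must be deranged: !6 = 265.
Total: 84 × 265 = 22260.

22260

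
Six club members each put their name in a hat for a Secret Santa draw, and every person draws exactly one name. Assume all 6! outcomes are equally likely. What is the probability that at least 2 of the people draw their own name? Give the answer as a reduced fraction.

191/720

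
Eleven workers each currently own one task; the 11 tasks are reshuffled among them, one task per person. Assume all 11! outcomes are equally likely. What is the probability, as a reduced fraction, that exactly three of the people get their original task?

Favorable outcomes: C(11,3)·!8 = 165·14833 = 2447445.
Total outcomes: 11! = 39916800.
Probability = 2447445/39916800 = 2119/34560.

2119/34560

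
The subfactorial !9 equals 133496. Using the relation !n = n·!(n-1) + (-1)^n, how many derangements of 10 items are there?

!10 = 10·133496 + 1 = 1334961.

1334961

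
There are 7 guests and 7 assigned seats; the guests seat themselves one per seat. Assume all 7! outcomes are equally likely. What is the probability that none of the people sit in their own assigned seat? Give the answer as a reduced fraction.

103/280

Favorable outcomes: !7 = 1854.
Total outcomes: 7! = 5040.
Probability = 1854/5040 = 103/280.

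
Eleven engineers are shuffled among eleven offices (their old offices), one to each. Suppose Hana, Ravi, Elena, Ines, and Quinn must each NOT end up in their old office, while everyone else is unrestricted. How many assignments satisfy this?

Let A_j be the event that the j-th constrained one is fixed. By inclusion-exclusion over the 5 events:
Σ_{j=0}^{5} (-1)^j C(5,j)(11-j)!
= C(5,0)·11! - C(5,1)·10! + C(5,2)·9! - C(5,3)·8! + C(5,4)·7! - C(5,5)·6!
= 39916800 - 18144000 + 3628800 - 403200 + 25200 - 720
= 25022880

25022880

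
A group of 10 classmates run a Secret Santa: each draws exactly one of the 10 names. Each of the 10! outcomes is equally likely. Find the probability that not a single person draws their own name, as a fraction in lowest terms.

16481/44800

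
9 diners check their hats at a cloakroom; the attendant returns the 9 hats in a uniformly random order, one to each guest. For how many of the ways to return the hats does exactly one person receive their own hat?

Choose which one of the 9 is fixed: C(9,1) = 9.
The other 8 form a derangement: !8 = 14833.
Total: 9 × 14833 = 133497.

133497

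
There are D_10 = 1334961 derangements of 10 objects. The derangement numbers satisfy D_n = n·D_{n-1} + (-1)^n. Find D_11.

14684570

D_11 = 11·1334961 - 1 = 14684570.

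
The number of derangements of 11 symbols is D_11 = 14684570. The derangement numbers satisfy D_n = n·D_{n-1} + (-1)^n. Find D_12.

D_12 = 12·14684570 + 1 = 176214841.

176214841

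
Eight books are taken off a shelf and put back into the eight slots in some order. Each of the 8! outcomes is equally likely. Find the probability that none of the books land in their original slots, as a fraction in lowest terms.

Favorable outcomes: !8 = 14833.
Total outcomes: 8! = 40320.
Probability = 14833/40320 = 2119/5760.

2119/5760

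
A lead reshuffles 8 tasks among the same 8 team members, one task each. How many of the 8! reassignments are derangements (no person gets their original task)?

14833

!8 is the nearest integer to 8!/e.
8! = 40320, and 40320/e ≈ 14832.90, so !8 = 14833.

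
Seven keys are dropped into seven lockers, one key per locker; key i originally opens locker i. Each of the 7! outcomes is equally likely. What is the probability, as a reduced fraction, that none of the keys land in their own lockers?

Favorable outcomes: !7 = 1854.
Total outcomes: 7! = 5040.
Probability = 1854/5040 = 103/280.

103/280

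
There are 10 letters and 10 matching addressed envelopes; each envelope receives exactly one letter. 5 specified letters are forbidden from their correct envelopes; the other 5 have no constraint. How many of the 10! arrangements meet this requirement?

Inclusion-exclusion on the 5 forbidden self-matches:
Σ_{j=0}^{5} (-1)^j C(5,j)(10-j)!
= C(5,0)·10! - C(5,1)·9! + C(5,2)·8! - C(5,3)·7! + C(5,4)·6! - C(5,5)·5!
= 3628800 - 1814400 + 403200 - 50400 + 3600 - 120
= 2170680

2170680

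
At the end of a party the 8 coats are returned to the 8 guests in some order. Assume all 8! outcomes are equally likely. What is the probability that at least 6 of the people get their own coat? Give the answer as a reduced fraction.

29/40320

Favorable outcomes: Σ_{i≥6} C(8,i)·!(8-i) = 28·1 + 8·0 + 1·1 = 29.
Total outcomes: 8! = 40320.
Probability = 29/40320 = 29/40320.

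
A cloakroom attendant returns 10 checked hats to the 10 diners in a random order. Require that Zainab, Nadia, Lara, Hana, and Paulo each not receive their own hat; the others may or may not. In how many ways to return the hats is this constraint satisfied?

2170680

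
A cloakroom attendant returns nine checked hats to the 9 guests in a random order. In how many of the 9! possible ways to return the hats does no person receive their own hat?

133496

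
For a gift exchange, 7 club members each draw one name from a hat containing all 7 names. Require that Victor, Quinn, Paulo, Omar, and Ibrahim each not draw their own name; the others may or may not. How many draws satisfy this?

2428

Inclusion-exclusion on the 5 forbidden self-matches:
Σ_{j=0}^{5} (-1)^j C(5,j)(7-j)!
= C(5,0)·7! - C(5,1)·6! + C(5,2)·5! - C(5,3)·4! + C(5,4)·3! - C(5,5)·2!
= 5040 - 3600 + 1200 - 240 + 30 - 2
= 2428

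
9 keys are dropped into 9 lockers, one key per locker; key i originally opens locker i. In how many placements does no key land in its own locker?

!9 is the nearest integer to 9!/e.
9! = 362880, and 362880/e ≈ 133496.09, so !9 = 133496.

133496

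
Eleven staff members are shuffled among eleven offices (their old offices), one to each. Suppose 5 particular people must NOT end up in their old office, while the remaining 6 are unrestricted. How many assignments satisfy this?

25022880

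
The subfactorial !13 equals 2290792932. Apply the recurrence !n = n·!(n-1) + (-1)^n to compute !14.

32071101049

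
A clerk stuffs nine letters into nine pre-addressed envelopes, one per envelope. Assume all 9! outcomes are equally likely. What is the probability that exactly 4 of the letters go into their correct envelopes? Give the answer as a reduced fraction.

Favorable outcomes: C(9,4)·!5 = 126·44 = 5544.
Total outcomes: 9! = 362880.
Probability = 5544/362880 = 11/720.

11/720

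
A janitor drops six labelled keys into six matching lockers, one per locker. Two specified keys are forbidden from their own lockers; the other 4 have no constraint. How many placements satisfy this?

504

Inclusion-exclusion on the 2 forbidden self-matches:
Σ_{j=0}^{2} (-1)^j C(2,j)(6-j)!
= C(2,0)·6! - C(2,1)·5! + C(2,2)·4!
= 720 - 240 + 24
= 504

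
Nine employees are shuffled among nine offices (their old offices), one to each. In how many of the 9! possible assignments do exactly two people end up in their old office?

66744

Choose which 2 of the 9 are fixed: C(9,2) = 36.
The remaining 7 must be deranged: !7 = 1854.
Total: 36 × 1854 = 66744.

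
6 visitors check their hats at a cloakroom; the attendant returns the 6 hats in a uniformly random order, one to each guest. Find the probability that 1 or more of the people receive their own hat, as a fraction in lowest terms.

91/144

Favorable outcomes: Σ_{i≥1} C(6,i)·!(6-i) = 6·44 + 15·9 + 20·2 + 15·1 + 6·0 + 1·1 = 455.
Total outcomes: 6! = 720.
Probability = 455/720 = 91/144.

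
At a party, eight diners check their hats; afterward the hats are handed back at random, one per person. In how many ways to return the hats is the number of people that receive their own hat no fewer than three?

3235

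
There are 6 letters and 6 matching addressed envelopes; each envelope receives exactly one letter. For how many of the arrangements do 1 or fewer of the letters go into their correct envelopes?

529

# with exactly i fixed is C(6,i)·!(6-i); sum over i=0..1:
  i=0: C(6,0)·!6 = 1·265 = 265
  i=1: C(6,1)·!5 = 6·44 = 264
Total = 529.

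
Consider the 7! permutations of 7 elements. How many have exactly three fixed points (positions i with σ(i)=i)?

315

Choose which 3 of the 7 are fixed: C(7,3) = 35.
The other 4 form a derangement: !4 = 9.
Total: 35 × 9 = 315.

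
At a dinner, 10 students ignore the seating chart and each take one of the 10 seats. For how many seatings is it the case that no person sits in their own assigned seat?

1334961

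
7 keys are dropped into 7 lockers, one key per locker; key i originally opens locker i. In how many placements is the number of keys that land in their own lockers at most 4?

5018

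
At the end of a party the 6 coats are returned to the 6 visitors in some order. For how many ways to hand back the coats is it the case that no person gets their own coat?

!6 = 6! · Σ_{k=0}^{6} (-1)^k/k!
= 6! - 6!/1! + 6!/2! - 6!/3! + 6!/4! - 6!/5! + 6!/6!
= 720 - 720 + 360 - 120 + 30 - 6 + 1
= 265

265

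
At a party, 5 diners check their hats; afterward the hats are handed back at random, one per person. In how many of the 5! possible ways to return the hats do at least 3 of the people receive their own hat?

# with exactly i fixed is C(5,i)·!(5-i); sum over i=3..5:
  i=3: C(5,3)·!2 = 10·1 = 10
  i=4: C(5,4)·!1 = 5·0 = 0
  i=5: C(5,5)·!0 = 1·1 = 1
Total = 11.

11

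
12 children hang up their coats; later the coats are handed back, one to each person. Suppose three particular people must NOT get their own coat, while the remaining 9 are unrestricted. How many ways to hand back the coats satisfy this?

369774720

Inclusion-exclusion on the 3 forbidden self-matches:
Σ_{j=0}^{3} (-1)^j C(3,j)(12-j)!
= C(3,0)·12! - C(3,1)·11! + C(3,2)·10! - C(3,3)·9!
= 479001600 - 119750400 + 10886400 - 362880
= 369774720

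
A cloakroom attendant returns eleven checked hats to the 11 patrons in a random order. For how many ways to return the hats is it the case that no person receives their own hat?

14684570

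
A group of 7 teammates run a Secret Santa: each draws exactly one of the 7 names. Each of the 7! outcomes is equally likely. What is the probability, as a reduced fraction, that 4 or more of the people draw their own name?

23/1260

Favorable outcomes: Σ_{i≥4} C(7,i)·!(7-i) = 35·2 + 21·1 + 7·0 + 1·1 = 92.
Total outcomes: 7! = 5040.
Probability = 92/5040 = 23/1260.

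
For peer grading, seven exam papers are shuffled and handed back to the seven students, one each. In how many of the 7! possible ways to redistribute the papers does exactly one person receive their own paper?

1855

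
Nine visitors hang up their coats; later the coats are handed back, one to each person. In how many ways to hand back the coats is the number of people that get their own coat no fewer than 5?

1339

Sum C(9,i)·!(9-i) for i = 5..9:
  i=5: C(9,5)·!4 = 126·9 = 1134
  i=6: C(9,6)·!3 = 84·2 = 168
  i=7: C(9,7)·!2 = 36·1 = 36
  i=8: C(9,8)·!1 = 9·0 = 0
  i=9: C(9,9)·!0 = 1·1 = 1
Total = 1339.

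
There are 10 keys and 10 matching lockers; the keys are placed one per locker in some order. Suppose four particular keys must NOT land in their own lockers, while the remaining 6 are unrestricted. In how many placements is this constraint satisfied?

2399760

Let A_j be the event that the j-th constrained one is fixed. By inclusion-exclusion over the 4 events:
Σ_{j=0}^{4} (-1)^j C(4,j)(10-j)!
= C(4,0)·10! - C(4,1)·9! + C(4,2)·8! - C(4,3)·7! + C(4,4)·6!
= 3628800 - 1451520 + 241920 - 20160 + 720
= 2399760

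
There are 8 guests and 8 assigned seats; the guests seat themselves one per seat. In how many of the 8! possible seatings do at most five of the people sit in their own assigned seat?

Sum C(8,i)·!(8-i) for i = 0..5:
  i=0: C(8,0)·!8 = 1·14833 = 14833
  i=1: C(8,1)·!7 = 8·1854 = 14832
  i=2: C(8,2)·!6 = 28·265 = 7420
  i=3: C(8,3)·!5 = 56·44 = 2464
  i=4: C(8,4)·!4 = 70·9 = 630
  i=5: C(8,5)·!3 = 56·2 = 112
Total = 40291.

40291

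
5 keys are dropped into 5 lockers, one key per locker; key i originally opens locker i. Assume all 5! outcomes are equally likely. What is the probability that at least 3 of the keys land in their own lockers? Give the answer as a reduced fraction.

11/120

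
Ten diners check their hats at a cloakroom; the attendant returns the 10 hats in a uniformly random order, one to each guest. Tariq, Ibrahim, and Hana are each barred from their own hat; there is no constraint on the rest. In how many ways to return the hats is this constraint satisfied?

2656080

Inclusion-exclusion on the 3 forbidden self-matches:
Σ_{j=0}^{3} (-1)^j C(3,j)(10-j)!
= C(3,0)·10! - C(3,1)·9! + C(3,2)·8! - C(3,3)·7!
= 3628800 - 1088640 + 120960 - 5040
= 2656080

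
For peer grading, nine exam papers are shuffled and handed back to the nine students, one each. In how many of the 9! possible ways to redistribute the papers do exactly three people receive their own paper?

22260

Pick the 3 fixed positions: C(9,3) = 84 ways.
The other 6 form a derangement: !6 = 265.
Total: 84 × 265 = 22260.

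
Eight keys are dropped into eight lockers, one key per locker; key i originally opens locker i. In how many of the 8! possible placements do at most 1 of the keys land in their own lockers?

29665

# with exactly i fixed is C(8,i)·!(8-i); sum over i=0..1:
  i=0: C(8,0)·!8 = 1·14833 = 14833
  i=1: C(8,1)·!7 = 8·1854 = 14832
Total = 29665.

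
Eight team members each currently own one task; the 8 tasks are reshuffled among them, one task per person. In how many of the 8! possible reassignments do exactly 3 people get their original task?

2464

Choose which 3 of the 8 are fixed: C(8,3) = 56.
The remaining 5 must be deranged: !5 = 44.
Total: 56 × 44 = 2464.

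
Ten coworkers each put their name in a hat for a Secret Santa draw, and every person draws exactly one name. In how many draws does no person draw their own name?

1334961

By inclusion-exclusion, !10 = Σ (-1)^k · 10!/k! for k=0..10
= 10! - 10!/1! + 10!/2! - 10!/3! + 10!/4! - 10!/5! + 10!/6! - 10!/7! + 10!/8! - 10!/9! + 10!/10!
= 3628800 - 3628800 + 1814400 - 604800 + 151200 - 30240 + 5040 - 720 + 90 - 10 + 1
= 1334961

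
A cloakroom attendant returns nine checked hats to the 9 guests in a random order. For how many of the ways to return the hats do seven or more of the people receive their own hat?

# with exactly i fixed is C(9,i)·!(9-i); sum over i=7..9:
  i=7: C(9,7)·!2 = 36·1 = 36
  i=8: C(9,8)·!1 = 9·0 = 0
  i=9: C(9,9)·!0 = 1·1 = 1
Total = 37.

37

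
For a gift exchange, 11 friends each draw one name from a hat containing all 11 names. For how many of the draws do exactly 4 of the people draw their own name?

611820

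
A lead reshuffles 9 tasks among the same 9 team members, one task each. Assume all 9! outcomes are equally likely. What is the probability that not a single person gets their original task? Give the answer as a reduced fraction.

16687/45360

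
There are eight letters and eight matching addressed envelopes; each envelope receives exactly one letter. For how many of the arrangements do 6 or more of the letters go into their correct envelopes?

29

# with exactly i fixed is C(8,i)·!(8-i); sum over i=6..8:
  i=6: C(8,6)·!2 = 28·1 = 28
  i=7: C(8,7)·!1 = 8·0 = 0
  i=8: C(8,8)·!0 = 1·1 = 1
Total = 29.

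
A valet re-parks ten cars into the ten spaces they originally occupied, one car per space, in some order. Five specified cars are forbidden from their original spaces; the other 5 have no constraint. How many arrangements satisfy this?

Inclusion-exclusion on the 5 forbidden self-matches:
Σ_{j=0}^{5} (-1)^j C(5,j)(10-j)!
= C(5,0)·10! - C(5,1)·9! + C(5,2)·8! - C(5,3)·7! + C(5,4)·6! - C(5,5)·5!
= 3628800 - 1814400 + 403200 - 50400 + 3600 - 120
= 2170680

2170680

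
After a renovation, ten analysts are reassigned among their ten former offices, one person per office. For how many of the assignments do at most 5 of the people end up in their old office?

3626624

# with exactly i fixed is C(10,i)·!(10-i); sum over i=0..5:
  i=0: C(10,0)·!10 = 1·1334961 = 1334961
  i=1: C(10,1)·!9 = 10·133496 = 1334960
  i=2: C(10,2)·!8 = 45·14833 = 667485
  i=3: C(10,3)·!7 = 120·1854 = 222480
  i=4: C(10,4)·!6 = 210·265 = 55650
  i=5: C(10,5)·!5 = 252·44 = 11088
Total = 3626624.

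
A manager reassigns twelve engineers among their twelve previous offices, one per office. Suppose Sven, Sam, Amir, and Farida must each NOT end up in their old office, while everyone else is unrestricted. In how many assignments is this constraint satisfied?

339696000

Let A_j be the event that the j-th constrained one is fixed. By inclusion-exclusion over the 4 events:
Σ_{j=0}^{4} (-1)^j C(4,j)(12-j)!
= C(4,0)·12! - C(4,1)·11! + C(4,2)·10! - C(4,3)·9! + C(4,4)·8!
= 479001600 - 159667200 + 21772800 - 1451520 + 40320
= 339696000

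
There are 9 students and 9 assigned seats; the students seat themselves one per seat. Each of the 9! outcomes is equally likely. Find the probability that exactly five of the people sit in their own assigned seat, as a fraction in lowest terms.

Favorable outcomes: C(9,5)·!4 = 126·9 = 1134.
Total outcomes: 9! = 362880.
Probability = 1134/362880 = 1/320.

1/320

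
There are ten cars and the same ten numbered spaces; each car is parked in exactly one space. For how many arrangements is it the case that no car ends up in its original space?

1334961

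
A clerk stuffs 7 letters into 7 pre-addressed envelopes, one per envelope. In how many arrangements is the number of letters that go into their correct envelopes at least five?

# with exactly i fixed is C(7,i)·!(7-i); sum over i=5..7:
  i=5: C(7,5)·!2 = 21·1 = 21
  i=6: C(7,6)·!1 = 7·0 = 0
  i=7: C(7,7)·!0 = 1·1 = 1
Total = 22.

22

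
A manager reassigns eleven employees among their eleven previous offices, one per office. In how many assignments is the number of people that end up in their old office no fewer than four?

757934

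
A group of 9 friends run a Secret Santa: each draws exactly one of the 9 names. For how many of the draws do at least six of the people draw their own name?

Sum C(9,i)·!(9-i) for i = 6..9:
  i=6: C(9,6)·!3 = 84·2 = 168
  i=7: C(9,7)·!2 = 36·1 = 36
  i=8: C(9,8)·!1 = 9·0 = 0
  i=9: C(9,9)·!0 = 1·1 = 1
Total = 205.

205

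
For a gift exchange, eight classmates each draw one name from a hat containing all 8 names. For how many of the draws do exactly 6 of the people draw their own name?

28

Choose which 6 of the 8 are fixed: C(8,6) = 28.
The remaining 2 must be deranged: !2 = 1.
Total: 28 × 1 = 28.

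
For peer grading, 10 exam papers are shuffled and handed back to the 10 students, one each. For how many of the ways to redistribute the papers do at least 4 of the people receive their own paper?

68914

Sum C(10,i)·!(10-i) for i = 4..10:
  i=4: C(10,4)·!6 = 210·265 = 55650
  i=5: C(10,5)·!5 = 252·44 = 11088
  i=6: C(10,6)·!4 = 210·9 = 1890
  i=7: C(10,7)·!3 = 120·2 = 240
  i=8: C(10,8)·!2 = 45·1 = 45
  i=9: C(10,9)·!1 = 10·0 = 0
  i=10: C(10,10)·!0 = 1·1 = 1
Total = 68914.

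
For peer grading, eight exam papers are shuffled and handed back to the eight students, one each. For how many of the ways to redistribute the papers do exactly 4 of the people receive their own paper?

630

Pick the 4 fixed positions: C(8,4) = 70 ways.
The remaining 4 must be deranged: !4 = 9.
Total: 70 × 9 = 630.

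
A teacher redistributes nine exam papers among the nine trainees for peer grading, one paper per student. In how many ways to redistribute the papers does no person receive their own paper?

The subfactorial !9 = [9!/e] (nearest integer).
9! = 362880, and 362880/e ≈ 133496.09, so !9 = 133496.

133496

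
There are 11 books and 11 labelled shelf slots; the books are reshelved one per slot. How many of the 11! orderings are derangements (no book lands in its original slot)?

14684570

Recurrence: !11 = 11·!10 + (-1)^11.
!11 = 11·1334961 - 1 = 14684570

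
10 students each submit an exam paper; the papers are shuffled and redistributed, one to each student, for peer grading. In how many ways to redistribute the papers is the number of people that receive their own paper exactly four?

55650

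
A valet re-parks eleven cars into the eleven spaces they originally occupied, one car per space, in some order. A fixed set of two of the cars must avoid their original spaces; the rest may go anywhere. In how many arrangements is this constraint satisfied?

Let A_j be the event that the j-th constrained one is fixed. By inclusion-exclusion over the 2 events:
Σ_{j=0}^{2} (-1)^j C(2,j)(11-j)!
= C(2,0)·11! - C(2,1)·10! + C(2,2)·9!
= 39916800 - 7257600 + 362880
= 33022080

33022080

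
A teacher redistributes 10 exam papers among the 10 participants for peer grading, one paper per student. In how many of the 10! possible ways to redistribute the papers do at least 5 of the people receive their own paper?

13264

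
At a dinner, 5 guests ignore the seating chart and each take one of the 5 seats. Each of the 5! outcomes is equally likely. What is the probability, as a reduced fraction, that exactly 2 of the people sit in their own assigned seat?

Favorable outcomes: C(5,2)·!3 = 10·2 = 20.
Total outcomes: 5! = 120.
Probability = 20/120 = 1/6.

1/6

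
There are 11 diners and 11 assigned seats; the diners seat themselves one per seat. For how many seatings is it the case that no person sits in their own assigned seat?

14684570

By inclusion-exclusion, !11 = Σ (-1)^k · 11!/k! for k=0..11
= 11! - 11!/1! + 11!/2! - 11!/3! + 11!/4! - 11!/5! + 11!/6! - 11!/7! + 11!/8! - 11!/9! + 11!/10! - 11!/11!
= 39916800 - 39916800 + 19958400 - 6652800 + 1663200 - 332640 + 55440 - 7920 + 990 - 110 + 11 - 1
= 14684570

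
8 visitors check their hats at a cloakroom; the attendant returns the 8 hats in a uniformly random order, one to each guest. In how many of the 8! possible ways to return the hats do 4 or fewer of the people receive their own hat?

# with exactly i fixed is C(8,i)·!(8-i); sum over i=0..4:
  i=0: C(8,0)·!8 = 1·14833 = 14833
  i=1: C(8,1)·!7 = 8·1854 = 14832
  i=2: C(8,2)·!6 = 28·265 = 7420
  i=3: C(8,3)·!5 = 56·44 = 2464
  i=4: C(8,4)·!4 = 70·9 = 630
Total = 40179.

40179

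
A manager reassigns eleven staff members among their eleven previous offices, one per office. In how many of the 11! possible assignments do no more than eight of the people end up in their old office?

39916744

Sum C(11,i)·!(11-i) for i = 0..8:
  i=0: C(11,0)·!11 = 1·14684570 = 14684570
  i=1: C(11,1)·!10 = 11·1334961 = 14684571
  i=2: C(11,2)·!9 = 55·133496 = 7342280
  i=3: C(11,3)·!8 = 165·14833 = 2447445
  i=4: C(11,4)·!7 = 330·1854 = 611820
  i=5: C(11,5)·!6 = 462·265 = 122430
  i=6: C(11,6)·!5 = 462·44 = 20328
  i=7: C(11,7)·!4 = 330·9 = 2970
  i=8: C(11,8)·!3 = 165·2 = 330
Total = 39916744.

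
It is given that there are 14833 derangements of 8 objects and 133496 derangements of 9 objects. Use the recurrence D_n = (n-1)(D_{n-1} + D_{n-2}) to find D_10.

D_10 = (10-1)·(D_9 + D_8) = 9·(133496 + 14833) = 9·148329 = 1334961.

1334961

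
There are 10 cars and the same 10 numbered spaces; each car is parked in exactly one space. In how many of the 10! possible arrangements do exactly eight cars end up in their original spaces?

45

Choose which 8 of the 10 are fixed: C(10,8) = 45.
The other 2 form a derangement: !2 = 1.
Total: 45 × 1 = 45.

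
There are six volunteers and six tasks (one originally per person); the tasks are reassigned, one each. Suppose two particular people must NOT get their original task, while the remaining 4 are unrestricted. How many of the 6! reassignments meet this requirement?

504

Inclusion-exclusion on the 2 forbidden self-matches:
Σ_{j=0}^{2} (-1)^j C(2,j)(6-j)!
= C(2,0)·6! - C(2,1)·5! + C(2,2)·4!
= 720 - 240 + 24
= 504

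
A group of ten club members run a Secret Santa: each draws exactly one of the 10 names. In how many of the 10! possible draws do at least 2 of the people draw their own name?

# with exactly i fixed is C(10,i)·!(10-i); sum over i=2..10:
  i=2: C(10,2)·!8 = 45·14833 = 667485
  i=3: C(10,3)·!7 = 120·1854 = 222480
  i=4: C(10,4)·!6 = 210·265 = 55650
  i=5: C(10,5)·!5 = 252·44 = 11088
  i=6: C(10,6)·!4 = 210·9 = 1890
  i=7: C(10,7)·!3 = 120·2 = 240
  i=8: C(10,8)·!2 = 45·1 = 45
  i=9: C(10,9)·!1 = 10·0 = 0
  i=10: C(10,10)·!0 = 1·1 = 1
Total = 958879.

958879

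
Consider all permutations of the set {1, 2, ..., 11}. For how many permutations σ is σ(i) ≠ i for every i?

14684570

Recurrence: !11 = 10·(!10 + !9).
!11 = 10·(1334961 + 133496) = 10·1468457 = 14684570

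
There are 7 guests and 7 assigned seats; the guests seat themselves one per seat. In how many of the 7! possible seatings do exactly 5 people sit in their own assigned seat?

21

Pick the 5 fixed positions: C(7,5) = 21 ways.
The other 2 form a derangement: !2 = 1.
Total: 21 × 1 = 21.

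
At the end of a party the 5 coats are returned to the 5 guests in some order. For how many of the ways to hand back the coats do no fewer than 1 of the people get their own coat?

76

# with exactly i fixed is C(5,i)·!(5-i); sum over i=1..5:
  i=1: C(5,1)·!4 = 5·9 = 45
  i=2: C(5,2)·!3 = 10·2 = 20
  i=3: C(5,3)·!2 = 10·1 = 10
  i=4: C(5,4)·!1 = 5·0 = 0
  i=5: C(5,5)·!0 = 1·1 = 1
Total = 76.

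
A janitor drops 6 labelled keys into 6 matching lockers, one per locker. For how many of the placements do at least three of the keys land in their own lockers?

# with exactly i fixed is C(6,i)·!(6-i); sum over i=3..6:
  i=3: C(6,3)·!3 = 20·2 = 40
  i=4: C(6,4)·!2 = 15·1 = 15
  i=5: C(6,5)·!1 = 6·0 = 0
  i=6: C(6,6)·!0 = 1·1 = 1
Total = 56.

56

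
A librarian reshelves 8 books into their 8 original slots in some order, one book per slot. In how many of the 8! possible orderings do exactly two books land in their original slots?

Choose which 2 of the 8 are fixed: C(8,2) = 28.
The other 6 form a derangement: !6 = 265.
Total: 28 × 265 = 7420.

7420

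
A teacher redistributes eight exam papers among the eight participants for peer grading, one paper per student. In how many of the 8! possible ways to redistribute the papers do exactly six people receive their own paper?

Choose which 6 of the 8 are fixed: C(8,6) = 28.
The other 2 form a derangement: !2 = 1.
Total: 28 × 1 = 28.

28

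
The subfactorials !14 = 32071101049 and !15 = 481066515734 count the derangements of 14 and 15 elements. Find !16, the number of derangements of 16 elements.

7697064251745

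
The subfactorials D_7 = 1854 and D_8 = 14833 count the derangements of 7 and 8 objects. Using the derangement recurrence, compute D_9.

133496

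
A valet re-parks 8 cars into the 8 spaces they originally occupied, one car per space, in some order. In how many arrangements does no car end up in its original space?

The number of derangements of 8 is !8 = Σ_{k=0}^{8} (-1)^k·8!/k!
= 8! - 8!/1! + 8!/2! - 8!/3! + 8!/4! - 8!/5! + 8!/6! - 8!/7! + 8!/8!
= 40320 - 40320 + 20160 - 6720 + 1680 - 336 + 56 - 8 + 1
= 14833

14833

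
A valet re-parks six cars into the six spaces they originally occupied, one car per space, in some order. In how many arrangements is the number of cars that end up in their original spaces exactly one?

264

Choose which one of the 6 is fixed: C(6,1) = 6.
The remaining 5 must be deranged: !5 = 44.
Total: 6 × 44 = 264.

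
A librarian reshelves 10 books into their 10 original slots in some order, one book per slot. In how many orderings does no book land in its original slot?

1334961

The subfactorial !10 = [10!/e] (nearest integer).
10! = 3628800, and 3628800/e ≈ 1334960.92, so !10 = 1334961.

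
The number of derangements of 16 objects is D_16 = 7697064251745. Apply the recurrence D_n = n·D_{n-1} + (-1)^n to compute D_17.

130850092279664

D_17 = 17·7697064251745 - 1 = 130850092279664.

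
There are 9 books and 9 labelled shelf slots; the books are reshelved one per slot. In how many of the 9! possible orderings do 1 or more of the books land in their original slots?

229384

# with exactly i fixed is C(9,i)·!(9-i); sum over i=1..9:
  i=1: C(9,1)·!8 = 9·14833 = 133497
  i=2: C(9,2)·!7 = 36·1854 = 66744
  i=3: C(9,3)·!6 = 84·265 = 22260
  i=4: C(9,4)·!5 = 126·44 = 5544
  i=5: C(9,5)·!4 = 126·9 = 1134
  i=6: C(9,6)·!3 = 84·2 = 168
  i=7: C(9,7)·!2 = 36·1 = 36
  i=8: C(9,8)·!1 = 9·0 = 0
  i=9: C(9,9)·!0 = 1·1 = 1
Total = 229384.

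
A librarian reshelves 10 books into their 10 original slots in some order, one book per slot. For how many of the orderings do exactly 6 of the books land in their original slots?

1890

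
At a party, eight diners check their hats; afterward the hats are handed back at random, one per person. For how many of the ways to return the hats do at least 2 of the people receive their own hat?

# with exactly i fixed is C(8,i)·!(8-i); sum over i=2..8:
  i=2: C(8,2)·!6 = 28·265 = 7420
  i=3: C(8,3)·!5 = 56·44 = 2464
  i=4: C(8,4)·!4 = 70·9 = 630
  i=5: C(8,5)·!3 = 56·2 = 112
  i=6: C(8,6)·!2 = 28·1 = 28
  i=7: C(8,7)·!1 = 8·0 = 0
  i=8: C(8,8)·!0 = 1·1 = 1
Total = 10655.

10655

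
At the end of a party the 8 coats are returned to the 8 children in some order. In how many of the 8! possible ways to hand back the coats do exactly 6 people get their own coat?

28

Pick the 6 fixed positions: C(8,6) = 28 ways.
The remaining 2 must be deranged: !2 = 1.
Total: 28 × 1 = 28.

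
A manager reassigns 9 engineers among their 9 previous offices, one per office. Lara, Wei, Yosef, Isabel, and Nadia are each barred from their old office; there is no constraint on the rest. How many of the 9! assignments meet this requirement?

Let A_j be the event that the j-th constrained one is fixed. By inclusion-exclusion over the 5 events:
Σ_{j=0}^{5} (-1)^j C(5,j)(9-j)!
= C(5,0)·9! - C(5,1)·8! + C(5,2)·7! - C(5,3)·6! + C(5,4)·5! - C(5,5)·4!
= 362880 - 201600 + 50400 - 7200 + 600 - 24
= 205056

205056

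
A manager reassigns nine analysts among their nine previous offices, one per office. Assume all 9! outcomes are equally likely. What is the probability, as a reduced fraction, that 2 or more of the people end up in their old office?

95887/362880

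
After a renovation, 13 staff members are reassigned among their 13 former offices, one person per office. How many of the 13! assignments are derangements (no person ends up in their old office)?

Recurrence: !13 = 12·(!12 + !11).
!13 = 12·(176214841 + 14684570) = 12·190899411 = 2290792932

2290792932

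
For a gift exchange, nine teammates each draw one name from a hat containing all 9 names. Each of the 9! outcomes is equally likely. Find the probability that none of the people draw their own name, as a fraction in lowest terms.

Favorable outcomes: !9 = 133496.
Total outcomes: 9! = 362880.
Probability = 133496/362880 = 16687/45360.

16687/45360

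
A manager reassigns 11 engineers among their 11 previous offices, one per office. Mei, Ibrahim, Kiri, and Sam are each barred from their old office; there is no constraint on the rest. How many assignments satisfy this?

Let A_j be the event that the j-th constrained one is fixed. By inclusion-exclusion over the 4 events:
Σ_{j=0}^{4} (-1)^j C(4,j)(11-j)!
= C(4,0)·11! - C(4,1)·10! + C(4,2)·9! - C(4,3)·8! + C(4,4)·7!
= 39916800 - 14515200 + 2177280 - 161280 + 5040
= 27422640

27422640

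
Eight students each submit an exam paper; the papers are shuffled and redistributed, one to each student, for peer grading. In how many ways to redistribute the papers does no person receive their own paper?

Use !n = (n-1)(!(n-1) + !(n-2)).
!8 = 7·(1854 + 265) = 7·2119 = 14833

14833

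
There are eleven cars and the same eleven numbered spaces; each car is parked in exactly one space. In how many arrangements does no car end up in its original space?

14684570

!11 is the nearest integer to 11!/e.
11! = 39916800, and 39916800/e ≈ 14684570.08, so !11 = 14684570.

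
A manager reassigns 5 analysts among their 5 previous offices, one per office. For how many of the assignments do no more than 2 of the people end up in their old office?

109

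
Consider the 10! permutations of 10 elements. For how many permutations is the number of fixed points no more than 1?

2669921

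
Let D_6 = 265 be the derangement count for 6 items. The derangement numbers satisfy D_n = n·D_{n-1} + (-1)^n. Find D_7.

D_7 = 7·265 - 1 = 1854.

1854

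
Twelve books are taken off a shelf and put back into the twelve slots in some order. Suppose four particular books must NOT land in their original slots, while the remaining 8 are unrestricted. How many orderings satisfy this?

339696000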